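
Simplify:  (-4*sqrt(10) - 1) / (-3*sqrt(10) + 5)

Multiply numerator and denominator by 5 + 3*sqrt(10).
Denominator becomes -65; numerator becomes -125 - 23*sqrt(10).

(23*sqrt(10) + 125)/65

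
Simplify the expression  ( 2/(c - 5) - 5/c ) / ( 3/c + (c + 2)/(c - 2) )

(-3*c² + 31*c - 50)/(c³ - 31*c + 30)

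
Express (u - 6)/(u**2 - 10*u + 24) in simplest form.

1/(u - 4)

Factor: u**2 - 10*u + 24 = (u - 4)*(u - 6)
Cancel the common factor (u - 6).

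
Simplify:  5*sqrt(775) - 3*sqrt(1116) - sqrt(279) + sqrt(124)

6*sqrt(31)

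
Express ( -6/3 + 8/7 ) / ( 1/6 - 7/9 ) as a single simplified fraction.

Numerator: -6/3 + 8/7 = -6/7
Denominator: 1/6 - 7/9 = -11/18
Divide: (-6/7) · (-18/11) = 108/77

108/77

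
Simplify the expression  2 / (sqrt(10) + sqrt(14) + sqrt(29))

(-8*sqrt(1015) - 10*sqrt(29) + 50*sqrt(14) + 66*sqrt(10))/535

Group as (sqrt(10) + sqrt(14)) + sqrt(29); multiply by (sqrt(10) + sqrt(14)) - sqrt(29), then rationalise the remaining surd.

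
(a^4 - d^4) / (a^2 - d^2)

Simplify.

a^2 + d^2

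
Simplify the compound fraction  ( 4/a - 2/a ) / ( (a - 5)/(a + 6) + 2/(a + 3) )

Numerator: 4/a - 2/a = 2/a
Denominator: (a - 5)/(a + 6) + 2/(a + 3) = (a^2 - 3)/(a^2 + 9*a + 18)
Divide: (2/a) · ((a^2 + 9*a + 18)/(a^2 - 3)) = (2*a^2 + 18*a + 36)/(a^3 - 3*a)

(2*a^2 + 18*a + 36)/(a^3 - 3*a)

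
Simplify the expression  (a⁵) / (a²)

Quotient: a³

a³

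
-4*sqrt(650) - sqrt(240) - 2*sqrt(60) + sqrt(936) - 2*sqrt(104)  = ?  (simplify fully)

4*sqrt(650) = 20*sqrt(26); sqrt(240) = 4*sqrt(15); 2*sqrt(60) = 4*sqrt(15); sqrt(936) = 6*sqrt(26); 2*sqrt(104) = 4*sqrt(26)

-18*sqrt(26) - 8*sqrt(15)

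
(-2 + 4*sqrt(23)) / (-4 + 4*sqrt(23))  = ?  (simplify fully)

(sqrt(23) + 45)/44

Multiply numerator and denominator by -4*sqrt(23) - 4.
Denominator becomes -352; numerator becomes -360 - 8*sqrt(23).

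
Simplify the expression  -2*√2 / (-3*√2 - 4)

-4*√2 + 6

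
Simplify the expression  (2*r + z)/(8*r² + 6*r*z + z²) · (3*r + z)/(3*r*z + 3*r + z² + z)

1/(4*r*z + 4*r + z² + z)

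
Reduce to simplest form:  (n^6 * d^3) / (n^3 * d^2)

d*n^3

Quotient: n^3 * d^1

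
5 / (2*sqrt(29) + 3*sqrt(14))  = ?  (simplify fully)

(-2*sqrt(29) + 3*sqrt(14))/2

Multiply numerator and denominator by -2*sqrt(29) + 3*sqrt(14).
Denominator becomes 10; numerator becomes -10*sqrt(29) + 15*sqrt(14).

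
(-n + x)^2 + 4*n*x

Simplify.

(n + x)^2

After expansion: n^2 + 2*n*x + x^2 — a perfect-square trinomial.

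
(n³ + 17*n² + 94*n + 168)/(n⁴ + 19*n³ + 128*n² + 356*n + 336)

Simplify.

1/(n + 2)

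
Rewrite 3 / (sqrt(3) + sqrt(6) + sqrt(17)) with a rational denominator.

(-9*sqrt(34) - 12*sqrt(17) + 21*sqrt(6) + 30*sqrt(3))/4

Group as (sqrt(3) + sqrt(17)) + sqrt(6); multiply by (sqrt(3) + sqrt(17)) - sqrt(6), then rationalise the remaining surd.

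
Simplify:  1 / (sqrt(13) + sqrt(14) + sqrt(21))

Group as (sqrt(13) + sqrt(14)) + sqrt(21); multiply by (sqrt(13) + sqrt(14)) - sqrt(21), then rationalise the remaining surd.

(-7*sqrt(78) + 3*sqrt(21) + 10*sqrt(14) + 11*sqrt(13))/346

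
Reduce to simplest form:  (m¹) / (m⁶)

m^(-5)

Quotient: (m^-5)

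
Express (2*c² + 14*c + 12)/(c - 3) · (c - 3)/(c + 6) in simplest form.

Factor: 2*c² + 14*c + 12 = 2·(c + 6)·(c + 1)
Cancel the common factors (c - 3), (c + 6).

2*c + 2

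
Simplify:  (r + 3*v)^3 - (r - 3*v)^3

Binomially expand both and collect terms in r, (3*v).

18*v*(r^2 + 3*v^2)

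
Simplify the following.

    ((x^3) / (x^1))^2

x^4

Inside the bracket: x^2
Raise to the power 2: x^4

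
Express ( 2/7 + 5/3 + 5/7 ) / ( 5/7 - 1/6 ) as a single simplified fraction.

112/23

Numerator: 2/7 + 5/3 + 5/7 = 8/3
Denominator: 5/7 - 1/6 = 23/42
Divide: (8/3) · (42/23) = 112/23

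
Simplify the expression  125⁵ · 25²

5^19

125⁵ = 5^15; 25² = 5^4
Combine exponents: 5^19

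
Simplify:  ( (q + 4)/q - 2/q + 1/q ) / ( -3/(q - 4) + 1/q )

Numerator: (q + 4)/q - 2/q + 1/q = (q + 3)/q
Denominator: -3/(q - 4) + 1/q = (-2*q - 4)/(q² - 4*q)
Divide: ((q + 3)/q) · ((q² - 4*q)/(-2*q - 4)) = (-q² + q + 12)/(2*q + 4)

(-q² + q + 12)/(2*q + 4)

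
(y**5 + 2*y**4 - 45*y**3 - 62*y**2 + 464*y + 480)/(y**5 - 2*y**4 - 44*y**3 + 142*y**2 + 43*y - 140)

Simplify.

(y**2 + 10*y + 24)/(y**2 + 6*y - 7)

Factor: y**5 + 2*y**4 - 45*y**3 - 62*y**2 + 464*y + 480 = (y - 4)*(y + 4)*(y + 6)*(y - 5)*(y + 1);  y**5 - 2*y**4 - 44*y**3 + 142*y**2 + 43*y - 140 = (y + 1)*(y - 4)*(y - 5)*(y + 7)*(y - 1)
Cancel the common factors (y + 1), (y - 5), (y - 4).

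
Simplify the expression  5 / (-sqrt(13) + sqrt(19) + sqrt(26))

(-80*sqrt(13) + 15*sqrt(26) + 50*sqrt(19) + 65*sqrt(38))/476

Group as (sqrt(19) + sqrt(26)) - sqrt(13); multiply by (sqrt(19) + sqrt(26)) + sqrt(13), then rationalise the remaining surd.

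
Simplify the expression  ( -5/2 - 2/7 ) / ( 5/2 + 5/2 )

Numerator: -5/2 - 2/7 = -39/14
Denominator: 5/2 + 5/2 = 5
Divide: (-39/14) · (1/5) = -39/70

-39/70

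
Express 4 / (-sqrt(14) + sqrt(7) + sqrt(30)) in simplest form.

Group as (sqrt(7) + sqrt(30)) - sqrt(14); multiply by (sqrt(7) + sqrt(30)) + sqrt(14), then rationalise the remaining surd.

(-92*sqrt(14) - 36*sqrt(30) + 148*sqrt(7) + 112*sqrt(15))/311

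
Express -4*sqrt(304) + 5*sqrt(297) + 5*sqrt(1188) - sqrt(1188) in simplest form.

4*sqrt(304) = 16*sqrt(19); 5*sqrt(297) = 15*sqrt(33); 5*sqrt(1188) = 30*sqrt(33); sqrt(1188) = 6*sqrt(33)

-16*sqrt(19) + 39*sqrt(33)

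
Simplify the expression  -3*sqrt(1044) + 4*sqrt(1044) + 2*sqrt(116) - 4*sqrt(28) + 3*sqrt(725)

-8*sqrt(7) + 25*sqrt(29)

3*sqrt(1044) = 18*sqrt(29); 4*sqrt(1044) = 24*sqrt(29); 2*sqrt(116) = 4*sqrt(29); 4*sqrt(28) = 8*sqrt(7); 3*sqrt(725) = 15*sqrt(29)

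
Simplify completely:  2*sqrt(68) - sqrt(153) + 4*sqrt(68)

9*sqrt(17)

2*sqrt(68) = 4*sqrt(17); sqrt(153) = 3*sqrt(17); 4*sqrt(68) = 8*sqrt(17)
Combine: (4 - 3 + 8)·sqrt(17) = 9*sqrt(17)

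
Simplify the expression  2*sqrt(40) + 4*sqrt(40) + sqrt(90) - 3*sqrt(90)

2*sqrt(40) = 4*sqrt(10); 4*sqrt(40) = 8*sqrt(10); sqrt(90) = 3*sqrt(10); 3*sqrt(90) = 9*sqrt(10)
Combine: (4 + 8 + 3 - 9)·sqrt(10) = 6*sqrt(10)

6*sqrt(10)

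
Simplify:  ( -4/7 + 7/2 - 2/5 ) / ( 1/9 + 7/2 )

1593/2275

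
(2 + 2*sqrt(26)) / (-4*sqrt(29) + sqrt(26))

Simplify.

Multiply numerator and denominator by sqrt(26) + 4*sqrt(29).
Denominator becomes -438; numerator becomes 2*sqrt(26) + 8*sqrt(29) + 52 + 8*sqrt(754).

(-4*sqrt(754) - 26 - 4*sqrt(29) - sqrt(26))/219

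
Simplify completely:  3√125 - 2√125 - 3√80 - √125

3√125 = 15*√5; 2√125 = 10*√5; 3√80 = 12*√5; √125 = 5*√5
Combine: (15 - 10 - 12 - 5)·√5 = -12*√5

-12*√5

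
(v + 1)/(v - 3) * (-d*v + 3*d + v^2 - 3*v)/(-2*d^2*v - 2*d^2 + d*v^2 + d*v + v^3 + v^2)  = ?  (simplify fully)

Factor: -d*v + 3*d + v^2 - 3*v = (-d + v)*(v - 3);  -2*d^2*v - 2*d^2 + d*v^2 + d*v + v^3 + v^2 = (2*d + v)*(v + 1)*(-d + v)
Cancel the common factors (-d + v), (v - 3), (v + 1).

1/(2*d + v)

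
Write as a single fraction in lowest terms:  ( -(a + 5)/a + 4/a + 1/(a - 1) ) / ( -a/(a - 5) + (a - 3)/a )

Numerator: -(a + 5)/a + 4/a + 1/(a - 1) = (-a^2 + a + 1)/(a^2 - a)
Denominator: -a/(a - 5) + (a - 3)/a = (-8*a + 15)/(a^2 - 5*a)
Divide: ((-a^2 + a + 1)/(a^2 - a)) · ((a^2 - 5*a)/(-8*a + 15)) = (a^3 - 6*a^2 + 4*a + 5)/(8*a^2 - 23*a + 15)

(a^3 - 6*a^2 + 4*a + 5)/(8*a^2 - 23*a + 15)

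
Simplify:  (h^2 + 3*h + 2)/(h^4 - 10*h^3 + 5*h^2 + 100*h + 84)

1/(h^2 - 13*h + 42)

Factor: h^2 + 3*h + 2 = (h + 2)*(h + 1);  h^4 - 10*h^3 + 5*h^2 + 100*h + 84 = (h + 2)*(h + 1)*(h - 7)*(h - 6)
Cancel the common factors (h + 2), (h + 1).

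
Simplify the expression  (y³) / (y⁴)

Quotient: (y^-1)

1/y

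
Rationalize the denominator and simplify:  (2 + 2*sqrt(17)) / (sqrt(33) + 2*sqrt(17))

(-2*sqrt(561) - 2*sqrt(33) + 4*sqrt(17) + 68)/35

Multiply numerator and denominator by -sqrt(33) + 2*sqrt(17).
Denominator becomes 35; numerator becomes -2*sqrt(561) - 2*sqrt(33) + 4*sqrt(17) + 68.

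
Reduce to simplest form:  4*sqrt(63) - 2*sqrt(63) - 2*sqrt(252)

4*sqrt(63) = 12*sqrt(7); 2*sqrt(63) = 6*sqrt(7); 2*sqrt(252) = 12*sqrt(7)
Combine: (12 - 6 - 12)·sqrt(7) = -6*sqrt(7)

-6*sqrt(7)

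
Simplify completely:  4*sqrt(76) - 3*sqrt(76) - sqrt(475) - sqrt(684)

-9*sqrt(19)

4*sqrt(76) = 8*sqrt(19); 3*sqrt(76) = 6*sqrt(19); sqrt(475) = 5*sqrt(19); sqrt(684) = 6*sqrt(19)
Combine: (8 - 6 - 5 - 6)·sqrt(19) = -9*sqrt(19)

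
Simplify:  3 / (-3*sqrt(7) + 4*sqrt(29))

(9*sqrt(7) + 12*sqrt(29))/401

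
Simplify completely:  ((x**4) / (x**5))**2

Inside the bracket: (x**-1)
Raise to the power 2: (x**-2)

x**(-2)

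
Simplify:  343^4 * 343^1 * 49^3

7^21

343^4 = 7^12; 343^1 = 7^3; 49^3 = 7^6
Combine exponents: 7^21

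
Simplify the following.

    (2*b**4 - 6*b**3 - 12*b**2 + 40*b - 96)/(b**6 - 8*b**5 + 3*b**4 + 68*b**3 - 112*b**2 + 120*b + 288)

Factor: 2*b**4 - 6*b**3 - 12*b**2 + 40*b - 96 = 2*(b - 4)*(b**2 - 2*b + 4)*(b + 3);  b**6 - 8*b**5 + 3*b**4 + 68*b**3 - 112*b**2 + 120*b + 288 = (b - 4)*(b - 6)*(b + 3)*(b + 1)*(b**2 - 2*b + 4)
Cancel the common factors (b**2 - 2*b + 4), (b + 3), (b - 4).

2/(b**2 - 5*b - 6)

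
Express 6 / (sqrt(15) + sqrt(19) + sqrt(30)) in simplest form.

Group as (sqrt(15) + sqrt(19)) + sqrt(30); multiply by (sqrt(15) + sqrt(19)) - sqrt(30), then rationalise the remaining surd.

(-45*sqrt(38) + 6*sqrt(30) + 39*sqrt(19) + 51*sqrt(15))/281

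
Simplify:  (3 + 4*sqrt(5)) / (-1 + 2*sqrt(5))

(10*sqrt(5) + 43)/19

Multiply numerator and denominator by -2*sqrt(5) - 1.
Denominator becomes -19; numerator becomes -43 - 10*sqrt(5).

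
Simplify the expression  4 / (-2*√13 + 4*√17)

(2*√13 + 4*√17)/55

Multiply numerator and denominator by 2*√13 + 4*√17.
Denominator becomes 220; numerator becomes 8*√13 + 16*√17.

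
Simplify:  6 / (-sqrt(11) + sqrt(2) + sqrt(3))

-3*sqrt(11) - 5*sqrt(3) - 6*sqrt(2) - sqrt(66)

Group as (sqrt(2) + sqrt(3)) - sqrt(11); multiply by (sqrt(2) + sqrt(3)) + sqrt(11), then rationalise the remaining surd.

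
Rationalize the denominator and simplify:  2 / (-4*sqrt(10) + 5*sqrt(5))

(-8*sqrt(10) - 10*sqrt(5))/35

Multiply numerator and denominator by 5*sqrt(5) + 4*sqrt(10).
Denominator becomes -35; numerator becomes 10*sqrt(5) + 8*sqrt(10).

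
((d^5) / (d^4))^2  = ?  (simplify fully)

Inside the bracket: d^1
Raise to the power 2: d^2

d^2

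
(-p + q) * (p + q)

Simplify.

-p^2 + q^2

Telescope via difference of squares: (q+p)(q-p) = -p^2 + q^2.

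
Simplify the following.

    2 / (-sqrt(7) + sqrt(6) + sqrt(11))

Group as (sqrt(6) + sqrt(11)) - sqrt(7); multiply by (sqrt(6) + sqrt(11)) + sqrt(7), then rationalise the remaining surd.

(-5*sqrt(7) + sqrt(11) + 6*sqrt(6) + sqrt(462))/41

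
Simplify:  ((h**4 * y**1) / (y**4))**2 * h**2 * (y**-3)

h**10/y**9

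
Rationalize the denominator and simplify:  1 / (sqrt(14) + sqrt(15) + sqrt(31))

Group as (sqrt(14) + sqrt(31)) + sqrt(15); multiply by (sqrt(14) + sqrt(31)) - sqrt(15), then rationalise the remaining surd.

(-sqrt(6510) - sqrt(31) + 15*sqrt(15) + 16*sqrt(14))/418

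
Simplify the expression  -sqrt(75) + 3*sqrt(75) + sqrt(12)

12*sqrt(3)

sqrt(75) = 5*sqrt(3); 3*sqrt(75) = 15*sqrt(3); sqrt(12) = 2*sqrt(3)
Combine: (-5 + 15 + 2)·sqrt(3) = 12*sqrt(3)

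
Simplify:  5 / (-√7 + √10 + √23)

(-65*√7 - 15*√23 + 50*√10 + 5*√1610)/122

Group as (√10 + √23) - √7; multiply by (√10 + √23) + √7, then rationalise the remaining surd.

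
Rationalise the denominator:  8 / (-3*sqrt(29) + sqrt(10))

(-24*sqrt(29) - 8*sqrt(10))/251

Multiply numerator and denominator by sqrt(10) + 3*sqrt(29).
Denominator becomes -251; numerator becomes 8*sqrt(10) + 24*sqrt(29).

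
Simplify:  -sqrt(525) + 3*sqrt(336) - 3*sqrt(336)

sqrt(525) = 5*sqrt(21); 3*sqrt(336) = 12*sqrt(21); 3*sqrt(336) = 12*sqrt(21)
Combine: (-5 + 12 - 12)·sqrt(21) = -5*sqrt(21)

-5*sqrt(21)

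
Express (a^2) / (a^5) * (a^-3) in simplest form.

a^(-6)

Quotient: (a^-3)
Multiply by (a^-3): add exponents.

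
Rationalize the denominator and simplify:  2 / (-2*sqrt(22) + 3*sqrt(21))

(4*sqrt(22) + 6*sqrt(21))/101

Multiply numerator and denominator by 2*sqrt(22) + 3*sqrt(21).
Denominator becomes 101; numerator becomes 4*sqrt(22) + 6*sqrt(21).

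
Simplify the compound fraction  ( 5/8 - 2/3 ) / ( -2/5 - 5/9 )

Numerator: 5/8 - 2/3 = -1/24
Denominator: -2/5 - 5/9 = -43/45
Divide: (-1/24) · (-45/43) = 15/344

15/344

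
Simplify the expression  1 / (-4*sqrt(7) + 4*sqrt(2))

(-sqrt(7) - sqrt(2))/20

Multiply numerator and denominator by 4*sqrt(2) + 4*sqrt(7).
Denominator becomes -80; numerator becomes 4*sqrt(2) + 4*sqrt(7).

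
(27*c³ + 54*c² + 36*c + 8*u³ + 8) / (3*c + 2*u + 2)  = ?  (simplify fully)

9*c² - 6*c*u + 12*c + 4*u² - 4*u + 4

Factor as (a+b)(a^2-ab+b^2) with a=(2*u), b=(3*c + 2).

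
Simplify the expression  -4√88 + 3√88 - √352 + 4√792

4√88 = 8*√22; 3√88 = 6*√22; √352 = 4*√22; 4√792 = 24*√22
Combine: (-8 + 6 - 4 + 24)·√22 = 18*√22

18*√22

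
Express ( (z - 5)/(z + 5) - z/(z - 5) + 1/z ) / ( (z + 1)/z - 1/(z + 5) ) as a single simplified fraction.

Numerator: (z - 5)/(z + 5) - z/(z - 5) + 1/z = (-14*z**2 + 25*z - 25)/(z**3 - 25*z)
Denominator: (z + 1)/z - 1/(z + 5) = (z**2 + 5*z + 5)/(z**2 + 5*z)
Divide: ((-14*z**2 + 25*z - 25)/(z**3 - 25*z)) · ((z**2 + 5*z)/(z**2 + 5*z + 5)) = (-14*z**2 + 25*z - 25)/(z**3 - 20*z - 25)

(-14*z**2 + 25*z - 25)/(z**3 - 20*z - 25)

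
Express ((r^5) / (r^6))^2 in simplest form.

r^(-2)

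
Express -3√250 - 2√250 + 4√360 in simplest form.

-√10

3√250 = 15*√10; 2√250 = 10*√10; 4√360 = 24*√10
Combine: (-15 - 10 + 24)·√10 = -√10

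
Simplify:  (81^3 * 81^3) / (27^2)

81^3 = 3^12; 81^3 = 3^12; 27^2 = 3^6
Combine exponents: 3^18

3^18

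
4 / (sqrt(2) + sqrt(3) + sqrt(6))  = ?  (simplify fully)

Group as (sqrt(2) + sqrt(6)) + sqrt(3); multiply by (sqrt(2) + sqrt(6)) - sqrt(3), then rationalise the remaining surd.

(-48 - 4*sqrt(6) + 20*sqrt(3) + 28*sqrt(2))/23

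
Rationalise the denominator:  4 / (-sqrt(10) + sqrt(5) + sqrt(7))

Group as (sqrt(5) + sqrt(7)) - sqrt(10); multiply by (sqrt(5) + sqrt(7)) + sqrt(10), then rationalise the remaining surd.

(-sqrt(10) + 4*sqrt(7) + 6*sqrt(5) + 5*sqrt(14))/17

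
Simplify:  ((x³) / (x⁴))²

x^(-2)

Inside the bracket: (x^-1)
Raise to the power 2: (x^-2)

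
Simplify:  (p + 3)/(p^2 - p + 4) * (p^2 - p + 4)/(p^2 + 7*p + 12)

Factor: p^2 + 7*p + 12 = (p + 3)*(p + 4)
Cancel the common factors (p^2 - p + 4), (p + 3).

1/(p + 4)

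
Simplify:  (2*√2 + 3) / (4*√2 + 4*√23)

(-3*√2 - 4 + 2*√46 + 3*√23)/84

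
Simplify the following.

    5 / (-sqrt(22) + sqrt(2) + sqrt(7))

(-65*sqrt(22) - 85*sqrt(7) - 135*sqrt(2) - 20*sqrt(77))/113

Group as (sqrt(2) + sqrt(7)) - sqrt(22); multiply by (sqrt(2) + sqrt(7)) + sqrt(22), then rationalise the remaining surd.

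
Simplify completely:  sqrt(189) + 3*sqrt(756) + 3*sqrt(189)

sqrt(189) = 3*sqrt(21); 3*sqrt(756) = 18*sqrt(21); 3*sqrt(189) = 9*sqrt(21)
Combine: (3 + 18 + 9)·sqrt(21) = 30*sqrt(21)

30*sqrt(21)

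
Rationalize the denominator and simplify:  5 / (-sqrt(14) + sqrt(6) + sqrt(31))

Group as (sqrt(6) + sqrt(31)) - sqrt(14); multiply by (sqrt(6) + sqrt(31)) + sqrt(14), then rationalise the remaining surd.

(-23*sqrt(14) - 11*sqrt(31) + 39*sqrt(6) + 4*sqrt(651))/43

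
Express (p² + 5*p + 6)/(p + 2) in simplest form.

p + 3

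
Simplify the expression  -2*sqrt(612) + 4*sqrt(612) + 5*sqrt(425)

2*sqrt(612) = 12*sqrt(17); 4*sqrt(612) = 24*sqrt(17); 5*sqrt(425) = 25*sqrt(17)
Combine: (-12 + 24 + 25)·sqrt(17) = 37*sqrt(17)

37*sqrt(17)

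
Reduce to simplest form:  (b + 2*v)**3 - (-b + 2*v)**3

2*b*(b**2 + 12*v**2)

Binomially expand both and collect terms in (2*v), b.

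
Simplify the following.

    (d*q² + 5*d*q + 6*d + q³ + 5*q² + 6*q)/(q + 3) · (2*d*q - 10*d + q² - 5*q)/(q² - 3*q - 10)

2*d² + 3*d*q + q²

Factor: d*q² + 5*d*q + 6*d + q³ + 5*q² + 6*q = (q + 2)·(q + 3)·(d + q);  2*d*q - 10*d + q² - 5*q = (2*d + q)·(q - 5);  q² - 3*q - 10 = (q - 5)·(q + 2)
Cancel the common factors (q - 5), (q + 2), (q + 3).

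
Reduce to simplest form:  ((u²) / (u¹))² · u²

u⁴

Inside the bracket: u¹
Raise to the power 2: u²
Multiply by u²: add exponents.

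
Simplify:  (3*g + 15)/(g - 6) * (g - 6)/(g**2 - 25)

Factor: 3*g + 15 = 3*(g + 5);  g**2 - 25 = (g - 5)*(g + 5)
Cancel the common factors (g - 6), (g + 5).

3/(g - 5)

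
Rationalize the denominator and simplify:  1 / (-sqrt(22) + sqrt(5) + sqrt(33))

Group as (sqrt(5) + sqrt(33)) - sqrt(22); multiply by (sqrt(5) + sqrt(33)) + sqrt(22), then rationalise the remaining surd.

(-8*sqrt(22) - 3*sqrt(33) + 25*sqrt(5) + 11*sqrt(30))/202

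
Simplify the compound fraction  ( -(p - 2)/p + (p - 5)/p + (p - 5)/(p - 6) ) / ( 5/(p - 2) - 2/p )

(p**3 - 10*p**2 + 34*p - 36)/(3*p**2 - 14*p - 24)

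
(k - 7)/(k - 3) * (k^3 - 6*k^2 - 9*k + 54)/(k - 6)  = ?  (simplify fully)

k^2 - 4*k - 21

Factor: k^3 - 6*k^2 - 9*k + 54 = (k - 3)*(k - 6)*(k + 3)
Cancel the common factors (k - 6), (k - 3).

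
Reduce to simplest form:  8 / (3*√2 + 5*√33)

Multiply numerator and denominator by -5*√33 + 3*√2.
Denominator becomes -807; numerator becomes -40*√33 + 24*√2.

(-24*√2 + 40*√33)/807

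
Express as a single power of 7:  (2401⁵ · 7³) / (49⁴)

2401⁵ = 7^20; 7³ = 7^3; 49⁴ = 7^8
Combine exponents: 7^15

7^15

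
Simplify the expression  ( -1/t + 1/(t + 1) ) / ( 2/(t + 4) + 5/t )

(-t - 4)/(7*t² + 27*t + 20)

Numerator: -1/t + 1/(t + 1) = -1/(t² + t)
Denominator: 2/(t + 4) + 5/t = (7*t + 20)/(t² + 4*t)
Divide: (-1/(t² + t)) · ((t² + 4*t)/(7*t + 20)) = (-t - 4)/(7*t² + 27*t + 20)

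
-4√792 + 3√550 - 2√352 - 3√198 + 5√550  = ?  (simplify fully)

-√22

4√792 = 24*√22; 3√550 = 15*√22; 2√352 = 8*√22; 3√198 = 9*√22; 5√550 = 25*√22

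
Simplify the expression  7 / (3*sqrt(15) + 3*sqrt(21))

Multiply numerator and denominator by -3*sqrt(15) + 3*sqrt(21).
Denominator becomes 54; numerator becomes -21*sqrt(15) + 21*sqrt(21).

(-7*sqrt(15) + 7*sqrt(21))/18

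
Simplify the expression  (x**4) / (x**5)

Quotient: (x**-1)

1/x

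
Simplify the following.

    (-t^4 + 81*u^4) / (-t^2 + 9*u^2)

-t^4 + 81*u^4 factors as -(t - 3*u)*(t + 3*u)*(t^2 + 9*u^2).

t^2 + 9*u^2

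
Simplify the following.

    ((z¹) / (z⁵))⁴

z^(-16)

Inside the bracket: (z^-4)
Raise to the power 4: (z^-16)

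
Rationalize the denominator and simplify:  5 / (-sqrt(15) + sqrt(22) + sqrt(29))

(-90*sqrt(15) + 20*sqrt(29) + 55*sqrt(22) + 5*sqrt(9570))/628

Group as (sqrt(22) + sqrt(29)) - sqrt(15); multiply by (sqrt(22) + sqrt(29)) + sqrt(15), then rationalise the remaining surd.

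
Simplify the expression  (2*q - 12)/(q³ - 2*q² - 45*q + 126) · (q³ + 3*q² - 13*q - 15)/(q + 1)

(2*q + 10)/(q + 7)

Factor: 2*q - 12 = 2·(q - 6);  q³ - 2*q² - 45*q + 126 = (q - 6)·(q - 3)·(q + 7);  q³ + 3*q² - 13*q - 15 = (q + 5)·(q - 3)·(q + 1)
Cancel the common factors (q - 6), (q + 1), (q - 3).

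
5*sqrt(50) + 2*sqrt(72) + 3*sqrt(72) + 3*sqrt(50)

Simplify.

70*sqrt(2)

5*sqrt(50) = 25*sqrt(2); 2*sqrt(72) = 12*sqrt(2); 3*sqrt(72) = 18*sqrt(2); 3*sqrt(50) = 15*sqrt(2)
Combine: (25 + 12 + 18 + 15)·sqrt(2) = 70*sqrt(2)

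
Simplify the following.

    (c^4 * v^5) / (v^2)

c^4*v^3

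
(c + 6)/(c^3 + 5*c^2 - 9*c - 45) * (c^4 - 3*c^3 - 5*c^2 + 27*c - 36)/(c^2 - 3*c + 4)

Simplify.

(c + 6)/(c + 5)

Factor: c^3 + 5*c^2 - 9*c - 45 = (c - 3)*(c + 3)*(c + 5);  c^4 - 3*c^3 - 5*c^2 + 27*c - 36 = (c^2 - 3*c + 4)*(c - 3)*(c + 3)
Cancel the common factors (c^2 - 3*c + 4), (c - 3), (c + 3).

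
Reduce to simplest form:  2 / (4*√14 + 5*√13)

(-8*√14 + 10*√13)/101

Multiply numerator and denominator by -5*√13 + 4*√14.
Denominator becomes -101; numerator becomes -10*√13 + 8*√14.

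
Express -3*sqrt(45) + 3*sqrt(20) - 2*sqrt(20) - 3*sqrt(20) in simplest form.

3*sqrt(45) = 9*sqrt(5); 3*sqrt(20) = 6*sqrt(5); 2*sqrt(20) = 4*sqrt(5); 3*sqrt(20) = 6*sqrt(5)
Combine: (-9 + 6 - 4 - 6)·sqrt(5) = -13*sqrt(5)

-13*sqrt(5)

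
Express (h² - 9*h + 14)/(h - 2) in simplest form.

h - 7

Factor: h² - 9*h + 14 = (h - 7)·(h - 2)
Cancel the common factor (h - 2).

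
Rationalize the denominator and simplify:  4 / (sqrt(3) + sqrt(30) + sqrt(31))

(-6*sqrt(310) + 2*sqrt(31) + 4*sqrt(30) + 58*sqrt(3))/89

Group as (sqrt(3) + sqrt(31)) + sqrt(30); multiply by (sqrt(3) + sqrt(31)) - sqrt(30), then rationalise the remaining surd.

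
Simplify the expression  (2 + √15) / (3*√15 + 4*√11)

Multiply numerator and denominator by -4*√11 + 3*√15.
Denominator becomes -41; numerator becomes -4*√165 - 8*√11 + 6*√15 + 45.

(-45 - 6*√15 + 8*√11 + 4*√165)/41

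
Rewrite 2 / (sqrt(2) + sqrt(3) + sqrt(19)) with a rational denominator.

Group as (sqrt(2) + sqrt(3)) + sqrt(19); multiply by (sqrt(2) + sqrt(3)) - sqrt(19), then rationalise the remaining surd.

(-9*sqrt(3) - 10*sqrt(2) + sqrt(114) + 7*sqrt(19))/43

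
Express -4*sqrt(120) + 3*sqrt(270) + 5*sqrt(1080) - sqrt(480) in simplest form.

27*sqrt(30)

4*sqrt(120) = 8*sqrt(30); 3*sqrt(270) = 9*sqrt(30); 5*sqrt(1080) = 30*sqrt(30); sqrt(480) = 4*sqrt(30)
Combine: (-8 + 9 + 30 - 4)·sqrt(30) = 27*sqrt(30)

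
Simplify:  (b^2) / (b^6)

b^(-4)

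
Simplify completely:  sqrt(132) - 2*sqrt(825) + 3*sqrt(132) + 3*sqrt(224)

sqrt(132) = 2*sqrt(33); 2*sqrt(825) = 10*sqrt(33); 3*sqrt(132) = 6*sqrt(33); 3*sqrt(224) = 12*sqrt(14)

-2*sqrt(33) + 12*sqrt(14)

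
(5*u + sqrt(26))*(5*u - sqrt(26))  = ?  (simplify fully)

25*u^2 - 26

Difference of squares with P = 5*u, Q = sqrt(26).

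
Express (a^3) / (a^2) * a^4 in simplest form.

Quotient: a^1
Multiply by a^4: add exponents.

a^5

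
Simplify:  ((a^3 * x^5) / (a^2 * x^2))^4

a^4*x^12

Inside the bracket: a^1 * x^3
Raise to the power 4: a^4 * x^12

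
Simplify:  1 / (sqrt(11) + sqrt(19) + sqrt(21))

Group as (sqrt(11) + sqrt(19)) + sqrt(21); multiply by (sqrt(11) + sqrt(19)) - sqrt(21), then rationalise the remaining surd.

(-2*sqrt(4389) + 9*sqrt(21) + 13*sqrt(19) + 29*sqrt(11))/755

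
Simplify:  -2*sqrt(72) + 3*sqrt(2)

-9*sqrt(2)

2*sqrt(72) = 12*sqrt(2); 3*sqrt(2) = 3*sqrt(2)
Combine: (-12 + 3)·sqrt(2) = -9*sqrt(2)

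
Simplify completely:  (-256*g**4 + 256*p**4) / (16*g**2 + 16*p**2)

-16*g**2 + 16*p**2

Factor (4*p)**4 - (4*g)**4 and cancel (16*g**2 + 16*p**2).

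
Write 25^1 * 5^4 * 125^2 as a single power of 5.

25^1 = 5^2; 5^4 = 5^4; 125^2 = 5^6
Combine exponents: 5^12

5^12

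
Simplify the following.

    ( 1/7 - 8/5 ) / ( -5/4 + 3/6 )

Numerator: 1/7 - 8/5 = -51/35
Denominator: -5/4 + 3/6 = -3/4
Divide: (-51/35) · (-4/3) = 68/35

68/35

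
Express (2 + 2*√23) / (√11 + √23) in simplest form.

(-√253 - √11 + √23 + 23)/6

Multiply numerator and denominator by -√11 + √23.
Denominator becomes 12; numerator becomes -2*√253 - 2*√11 + 2*√23 + 46.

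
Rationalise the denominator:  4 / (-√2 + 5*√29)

(4*√2 + 20*√29)/723

Multiply numerator and denominator by √2 + 5*√29.
Denominator becomes 723; numerator becomes 4*√2 + 20*√29.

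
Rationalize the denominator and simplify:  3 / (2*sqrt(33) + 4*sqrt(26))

Multiply numerator and denominator by -2*sqrt(33) + 4*sqrt(26).
Denominator becomes 284; numerator becomes -6*sqrt(33) + 12*sqrt(26).

(-3*sqrt(33) + 6*sqrt(26))/142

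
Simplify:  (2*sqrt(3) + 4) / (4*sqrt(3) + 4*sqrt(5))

(-2*sqrt(3) - 3 + sqrt(15) + 2*sqrt(5))/4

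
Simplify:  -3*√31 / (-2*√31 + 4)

Multiply numerator and denominator by 4 + 2*√31.
Denominator becomes -108; numerator becomes -186 - 12*√31.

(2*√31 + 31)/18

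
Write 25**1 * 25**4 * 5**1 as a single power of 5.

5**11

25**1 = 5**2; 25**4 = 5**8; 5**1 = 5**1
Combine exponents: 5**11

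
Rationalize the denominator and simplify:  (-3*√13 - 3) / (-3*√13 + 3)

Multiply numerator and denominator by 3 + 3*√13.
Denominator becomes -108; numerator becomes -126 - 18*√13.

(√13 + 7)/6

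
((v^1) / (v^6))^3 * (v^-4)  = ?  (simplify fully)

v^(-19)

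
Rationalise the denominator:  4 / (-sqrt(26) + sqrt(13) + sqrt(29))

Group as (sqrt(13) + sqrt(29)) - sqrt(26); multiply by (sqrt(13) + sqrt(29)) + sqrt(26), then rationalise the remaining surd.

(-16*sqrt(26) + 10*sqrt(29) + 42*sqrt(13) + 26*sqrt(58))/313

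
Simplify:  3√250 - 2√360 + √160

7*√10

3√250 = 15*√10; 2√360 = 12*√10; √160 = 4*√10
Combine: (15 - 12 + 4)·√10 = 7*√10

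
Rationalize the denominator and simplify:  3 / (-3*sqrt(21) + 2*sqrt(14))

Multiply numerator and denominator by 2*sqrt(14) + 3*sqrt(21).
Denominator becomes -133; numerator becomes 6*sqrt(14) + 9*sqrt(21).

(-9*sqrt(21) - 6*sqrt(14))/133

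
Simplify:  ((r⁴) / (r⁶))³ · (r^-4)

r^(-10)

Inside the bracket: (r^-2)
Raise to the power 3: (r^-6)
Multiply by (r^-4): add exponents.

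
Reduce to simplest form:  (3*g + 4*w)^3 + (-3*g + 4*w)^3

216*g^2*w + 128*w^3

Only the even-power cross terms survive.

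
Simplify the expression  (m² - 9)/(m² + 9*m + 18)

(m - 3)/(m + 6)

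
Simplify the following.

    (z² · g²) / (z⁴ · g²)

z^(-2)

Quotient: (z^-2)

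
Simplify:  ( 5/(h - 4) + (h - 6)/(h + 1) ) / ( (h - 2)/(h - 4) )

(h**2 - 5*h + 29)/(h**2 - h - 2)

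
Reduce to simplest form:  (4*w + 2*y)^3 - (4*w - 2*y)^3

16*y*(12*w^2 + y^2)

Only the odd-power cross terms survive.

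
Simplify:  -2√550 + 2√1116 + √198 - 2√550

2√550 = 10*√22; 2√1116 = 12*√31; √198 = 3*√22; 2√550 = 10*√22

-17*√22 + 12*√31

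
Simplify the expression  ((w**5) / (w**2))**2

Inside the bracket: w**3
Raise to the power 2: w**6

w**6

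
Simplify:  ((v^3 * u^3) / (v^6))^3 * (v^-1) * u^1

u^10/v^10

Inside the bracket: (v^-3) * u^3
Raise to the power 3: (v^-9) * u^9
Multiply by (v^-1) * u^1: add exponents.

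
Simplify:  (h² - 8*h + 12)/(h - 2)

h - 6

Factor: h² - 8*h + 12 = (h - 2)·(h - 6)
Cancel the common factor (h - 2).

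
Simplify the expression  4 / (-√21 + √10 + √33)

Group as (√10 + √33) - √21; multiply by (√10 + √33) + √21, then rationalise the remaining surd.

(-22*√21 - 2*√33 + 44*√10 + 6*√770)/209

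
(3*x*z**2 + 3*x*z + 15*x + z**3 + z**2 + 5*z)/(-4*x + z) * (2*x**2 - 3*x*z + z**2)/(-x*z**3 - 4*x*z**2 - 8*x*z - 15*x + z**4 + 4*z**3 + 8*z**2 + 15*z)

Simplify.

Factor: 3*x*z**2 + 3*x*z + 15*x + z**3 + z**2 + 5*z = (z**2 + z + 5)*(3*x + z);  2*x**2 - 3*x*z + z**2 = (-x + z)*(-2*x + z);  -x*z**3 - 4*x*z**2 - 8*x*z - 15*x + z**4 + 4*z**3 + 8*z**2 + 15*z = (z + 3)*(-x + z)*(z**2 + z + 5)
Cancel the common factors (z**2 + z + 5), (-x + z).

(6*x**2 - x*z - z**2)/(4*x*z + 12*x - z**2 - 3*z)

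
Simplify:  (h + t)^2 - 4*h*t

(h - t)^2

Expand the square and combine the 4*h*t term.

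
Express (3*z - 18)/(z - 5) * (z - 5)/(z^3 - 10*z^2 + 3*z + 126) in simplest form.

3/(z^2 - 4*z - 21)

Factor: 3*z - 18 = 3*(z - 6);  z^3 - 10*z^2 + 3*z + 126 = (z - 6)*(z - 7)*(z + 3)
Cancel the common factors (z - 5), (z - 6).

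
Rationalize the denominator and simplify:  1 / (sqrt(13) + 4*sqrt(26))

Multiply numerator and denominator by -sqrt(13) + 4*sqrt(26).
Denominator becomes 403; numerator becomes -sqrt(13) + 4*sqrt(26).

(-sqrt(13) + 4*sqrt(26))/403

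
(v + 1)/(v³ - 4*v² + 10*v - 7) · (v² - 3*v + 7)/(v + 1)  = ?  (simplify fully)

Factor: v³ - 4*v² + 10*v - 7 = (v - 1)·(v² - 3*v + 7)
Cancel the common factors (v² - 3*v + 7), (v + 1).

1/(v - 1)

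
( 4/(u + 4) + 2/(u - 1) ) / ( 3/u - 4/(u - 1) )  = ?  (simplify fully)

(-6*u^2 - 4*u)/(u^2 + 7*u + 12)

Numerator: 4/(u + 4) + 2/(u - 1) = (6*u + 4)/(u^2 + 3*u - 4)
Denominator: 3/u - 4/(u - 1) = (-u - 3)/(u^2 - u)
Divide: ((6*u + 4)/(u^2 + 3*u - 4)) · ((u^2 - u)/(-u - 3)) = (-6*u^2 - 4*u)/(u^2 + 7*u + 12)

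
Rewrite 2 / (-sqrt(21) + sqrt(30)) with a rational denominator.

Multiply numerator and denominator by sqrt(21) + sqrt(30).
Denominator becomes 9; numerator becomes 2*sqrt(21) + 2*sqrt(30).

(2*sqrt(21) + 2*sqrt(30))/9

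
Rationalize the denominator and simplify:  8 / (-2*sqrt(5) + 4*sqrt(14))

Multiply numerator and denominator by 2*sqrt(5) + 4*sqrt(14).
Denominator becomes 204; numerator becomes 16*sqrt(5) + 32*sqrt(14).

(4*sqrt(5) + 8*sqrt(14))/51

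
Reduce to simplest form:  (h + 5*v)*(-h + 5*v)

-h**2 + 25*v**2

(5*v)**2 - (h)**2 = -h**2 + 25*v**2.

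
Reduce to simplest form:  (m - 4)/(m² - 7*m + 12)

Factor: m² - 7*m + 12 = (m - 4)·(m - 3)
Cancel the common factor (m - 4).

1/(m - 3)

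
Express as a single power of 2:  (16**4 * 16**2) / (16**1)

2**20

16**4 = 2**16; 16**2 = 2**8; 16**1 = 2**4
Combine exponents: 2**20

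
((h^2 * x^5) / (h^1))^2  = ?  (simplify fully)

h^2*x^10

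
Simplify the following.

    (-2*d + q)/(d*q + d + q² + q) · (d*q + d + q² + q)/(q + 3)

Factor: d*q + d + q² + q = (q + 1)·(d + q);  d*q + d + q² + q = (q + 1)·(d + q)
Cancel the common factors (d + q), (q + 1).

(-2*d + q)/(q + 3)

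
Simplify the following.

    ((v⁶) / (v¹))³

Inside the bracket: v⁵
Raise to the power 3: v^15

v^15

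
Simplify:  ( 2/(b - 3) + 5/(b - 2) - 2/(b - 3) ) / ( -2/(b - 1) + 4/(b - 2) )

(5*b - 5)/(2*b)

Numerator: 2/(b - 3) + 5/(b - 2) - 2/(b - 3) = 5/(b - 2)
Denominator: -2/(b - 1) + 4/(b - 2) = 2*b/(b² - 3*b + 2)
Divide: (5/(b - 2)) · ((b² - 3*b + 2)/(2*b)) = (5*b - 5)/(2*b)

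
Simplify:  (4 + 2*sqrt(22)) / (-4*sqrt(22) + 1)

Multiply numerator and denominator by 1 + 4*sqrt(22).
Denominator becomes -351; numerator becomes 18*sqrt(22) + 180.

(-20 - 2*sqrt(22))/39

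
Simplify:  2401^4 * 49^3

7^22

2401^4 = 7^16; 49^3 = 7^6
Combine exponents: 7^22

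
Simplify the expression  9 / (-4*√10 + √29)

(-36*√10 - 9*√29)/131

Multiply numerator and denominator by √29 + 4*√10.
Denominator becomes -131; numerator becomes 9*√29 + 36*√10.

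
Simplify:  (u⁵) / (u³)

u²

Quotient: u²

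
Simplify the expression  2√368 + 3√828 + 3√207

2√368 = 8*√23; 3√828 = 18*√23; 3√207 = 9*√23
Combine: (8 + 18 + 9)·√23 = 35*√23

35*√23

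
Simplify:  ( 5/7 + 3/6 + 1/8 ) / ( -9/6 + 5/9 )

-675/476

Numerator: 5/7 + 3/6 + 1/8 = 75/56
Denominator: -9/6 + 5/9 = -17/18
Divide: (75/56) · (-18/17) = -675/476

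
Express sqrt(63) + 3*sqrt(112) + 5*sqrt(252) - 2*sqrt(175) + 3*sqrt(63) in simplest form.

sqrt(63) = 3*sqrt(7); 3*sqrt(112) = 12*sqrt(7); 5*sqrt(252) = 30*sqrt(7); 2*sqrt(175) = 10*sqrt(7); 3*sqrt(63) = 9*sqrt(7)
Combine: (3 + 12 + 30 - 10 + 9)·sqrt(7) = 44*sqrt(7)

44*sqrt(7)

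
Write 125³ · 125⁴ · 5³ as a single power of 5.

125³ = 5^9; 125⁴ = 5^12; 5³ = 5^3
Combine exponents: 5^24

5^24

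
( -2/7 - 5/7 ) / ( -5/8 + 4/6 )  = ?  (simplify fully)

-24

Numerator: -2/7 - 5/7 = -1
Denominator: -5/8 + 4/6 = 1/24
Divide: (-1) · (24) = -24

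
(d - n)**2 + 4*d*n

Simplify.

Expand the square and combine the 4*d*n term.

(d + n)**2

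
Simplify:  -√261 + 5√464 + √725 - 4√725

√261 = 3*√29; 5√464 = 20*√29; √725 = 5*√29; 4√725 = 20*√29
Combine: (-3 + 20 + 5 - 20)·√29 = 2*√29

2*√29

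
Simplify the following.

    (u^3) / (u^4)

1/u

Quotient: (u^-1)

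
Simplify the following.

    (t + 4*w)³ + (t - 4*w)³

Only the even-power cross terms survive.

2*t*(t² + 48*w²)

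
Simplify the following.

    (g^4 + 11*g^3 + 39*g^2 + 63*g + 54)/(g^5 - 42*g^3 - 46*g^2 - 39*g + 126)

(g + 3)/(g^2 - 8*g + 7)

Factor: g^4 + 11*g^3 + 39*g^2 + 63*g + 54 = (g + 3)*(g + 6)*(g^2 + 2*g + 3);  g^5 - 42*g^3 - 46*g^2 - 39*g + 126 = (g - 1)*(g + 6)*(g^2 + 2*g + 3)*(g - 7)
Cancel the common factors (g^2 + 2*g + 3), (g + 6).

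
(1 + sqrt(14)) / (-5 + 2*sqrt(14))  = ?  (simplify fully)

(7*sqrt(14) + 33)/31

Multiply numerator and denominator by -2*sqrt(14) - 5.
Denominator becomes -31; numerator becomes -33 - 7*sqrt(14).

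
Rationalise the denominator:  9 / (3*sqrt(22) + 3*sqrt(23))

Multiply numerator and denominator by -3*sqrt(23) + 3*sqrt(22).
Denominator becomes -9; numerator becomes -27*sqrt(23) + 27*sqrt(22).

-3*sqrt(22) + 3*sqrt(23)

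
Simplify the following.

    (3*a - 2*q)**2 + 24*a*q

(3*a + 2*q)**2

After expansion: 9*a**2 + 12*a*q + 4*q**2 — a perfect-square trinomial.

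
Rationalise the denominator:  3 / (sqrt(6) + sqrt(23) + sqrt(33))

Group as (sqrt(6) + sqrt(23)) + sqrt(33); multiply by (sqrt(6) + sqrt(23)) - sqrt(33), then rationalise the remaining surd.

(-9*sqrt(506) - 6*sqrt(33) + 24*sqrt(23) + 75*sqrt(6))/268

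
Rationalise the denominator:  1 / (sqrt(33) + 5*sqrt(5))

(-sqrt(33) + 5*sqrt(5))/92

Multiply numerator and denominator by -5*sqrt(5) + sqrt(33).
Denominator becomes -92; numerator becomes -5*sqrt(5) + sqrt(33).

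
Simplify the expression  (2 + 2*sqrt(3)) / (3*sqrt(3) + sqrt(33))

(-9 - 3*sqrt(3) + sqrt(33) + 3*sqrt(11))/3

Multiply numerator and denominator by -sqrt(33) + 3*sqrt(3).
Denominator becomes -6; numerator becomes -6*sqrt(11) - 2*sqrt(33) + 6*sqrt(3) + 18.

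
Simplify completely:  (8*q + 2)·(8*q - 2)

(8*q)^2 - (2)^2 = 64*q² - 4.

64*q² - 4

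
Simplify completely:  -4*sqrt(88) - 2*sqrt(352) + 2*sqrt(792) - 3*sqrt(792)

-22*sqrt(22)

4*sqrt(88) = 8*sqrt(22); 2*sqrt(352) = 8*sqrt(22); 2*sqrt(792) = 12*sqrt(22); 3*sqrt(792) = 18*sqrt(22)
Combine: (-8 - 8 + 12 - 18)·sqrt(22) = -22*sqrt(22)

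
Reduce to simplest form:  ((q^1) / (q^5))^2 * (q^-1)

q^(-9)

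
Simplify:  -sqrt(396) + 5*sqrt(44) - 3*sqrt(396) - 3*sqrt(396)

-32*sqrt(11)

sqrt(396) = 6*sqrt(11); 5*sqrt(44) = 10*sqrt(11); 3*sqrt(396) = 18*sqrt(11); 3*sqrt(396) = 18*sqrt(11)
Combine: (-6 + 10 - 18 - 18)·sqrt(11) = -32*sqrt(11)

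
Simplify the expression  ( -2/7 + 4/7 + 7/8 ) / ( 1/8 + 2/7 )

Numerator: -2/7 + 4/7 + 7/8 = 65/56
Denominator: 1/8 + 2/7 = 23/56
Divide: (65/56) · (56/23) = 65/23

65/23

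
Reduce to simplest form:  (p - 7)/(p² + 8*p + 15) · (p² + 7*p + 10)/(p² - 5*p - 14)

1/(p + 3)

Factor: p² + 8*p + 15 = (p + 5)·(p + 3);  p² + 7*p + 10 = (p + 2)·(p + 5);  p² - 5*p - 14 = (p + 2)·(p - 7)
Cancel the common factors (p + 5), (p + 2), (p - 7).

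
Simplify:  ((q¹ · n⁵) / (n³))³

n⁶*q³

Inside the bracket: q¹ · n²
Raise to the power 3: q³ · n⁶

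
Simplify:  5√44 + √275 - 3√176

3*√11

5√44 = 10*√11; √275 = 5*√11; 3√176 = 12*√11
Combine: (10 + 5 - 12)·√11 = 3*√11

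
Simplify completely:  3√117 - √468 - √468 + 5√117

12*√13

3√117 = 9*√13; √468 = 6*√13; √468 = 6*√13; 5√117 = 15*√13
Combine: (9 - 6 - 6 + 15)·√13 = 12*√13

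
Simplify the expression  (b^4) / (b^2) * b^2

Quotient: b^2
Multiply by b^2: add exponents.

b^4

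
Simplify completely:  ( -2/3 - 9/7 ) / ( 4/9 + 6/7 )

Numerator: -2/3 - 9/7 = -41/21
Denominator: 4/9 + 6/7 = 82/63
Divide: (-41/21) · (63/82) = -3/2

-3/2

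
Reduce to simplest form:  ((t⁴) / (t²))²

Inside the bracket: t²
Raise to the power 2: t⁴

t⁴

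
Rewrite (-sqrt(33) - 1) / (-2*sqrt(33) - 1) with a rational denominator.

Multiply numerator and denominator by -1 + 2*sqrt(33).
Denominator becomes -131; numerator becomes -65 - sqrt(33).

(sqrt(33) + 65)/131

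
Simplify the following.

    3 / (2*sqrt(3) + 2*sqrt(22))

(-3*sqrt(3) + 3*sqrt(22))/38

Multiply numerator and denominator by -2*sqrt(3) + 2*sqrt(22).
Denominator becomes 76; numerator becomes -6*sqrt(3) + 6*sqrt(22).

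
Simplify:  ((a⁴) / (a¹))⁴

a^12

Inside the bracket: a³
Raise to the power 4: a^12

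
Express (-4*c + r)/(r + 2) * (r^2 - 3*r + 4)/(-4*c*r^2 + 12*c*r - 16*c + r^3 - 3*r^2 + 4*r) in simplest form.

1/(r + 2)

Factor: -4*c*r^2 + 12*c*r - 16*c + r^3 - 3*r^2 + 4*r = (r^2 - 3*r + 4)*(-4*c + r)
Cancel the common factors (r^2 - 3*r + 4), (-4*c + r).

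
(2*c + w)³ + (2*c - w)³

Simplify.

Only the even-power cross terms survive.

16*c³ + 12*c*w²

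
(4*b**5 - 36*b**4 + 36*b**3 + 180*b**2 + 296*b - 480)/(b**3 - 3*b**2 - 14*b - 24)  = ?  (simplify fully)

Factor: 4*b**5 - 36*b**4 + 36*b**3 + 180*b**2 + 296*b - 480 = 4*(b**2 + 3*b + 4)*(b - 5)*(b - 6)*(b - 1);  b**3 - 3*b**2 - 14*b - 24 = (b - 6)*(b**2 + 3*b + 4)
Cancel the common factors (b**2 + 3*b + 4), (b - 6).

4*b**2 - 24*b + 20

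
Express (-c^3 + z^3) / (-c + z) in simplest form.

c^2 + c*z + z^2

z^3 - c^3 = (-c + z)(c^2 + c*z + z^2).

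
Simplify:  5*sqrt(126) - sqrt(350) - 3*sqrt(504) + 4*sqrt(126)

4*sqrt(14)

5*sqrt(126) = 15*sqrt(14); sqrt(350) = 5*sqrt(14); 3*sqrt(504) = 18*sqrt(14); 4*sqrt(126) = 12*sqrt(14)
Combine: (15 - 5 - 18 + 12)·sqrt(14) = 4*sqrt(14)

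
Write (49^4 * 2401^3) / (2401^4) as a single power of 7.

7^4

49^4 = 7^8; 2401^3 = 7^12; 2401^4 = 7^16
Combine exponents: 7^4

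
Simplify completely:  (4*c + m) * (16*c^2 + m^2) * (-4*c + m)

-256*c^4 + m^4

(m+(4*c))(m-(4*c)) = -16*c^2 + m^2; continue pairing.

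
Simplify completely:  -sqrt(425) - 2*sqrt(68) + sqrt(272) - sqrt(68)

sqrt(425) = 5*sqrt(17); 2*sqrt(68) = 4*sqrt(17); sqrt(272) = 4*sqrt(17); sqrt(68) = 2*sqrt(17)
Combine: (-5 - 4 + 4 - 2)·sqrt(17) = -7*sqrt(17)

-7*sqrt(17)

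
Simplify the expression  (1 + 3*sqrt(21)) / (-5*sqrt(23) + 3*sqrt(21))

Multiply numerator and denominator by 3*sqrt(21) + 5*sqrt(23).
Denominator becomes -386; numerator becomes 3*sqrt(21) + 5*sqrt(23) + 189 + 15*sqrt(483).

(-15*sqrt(483) - 189 - 5*sqrt(23) - 3*sqrt(21))/386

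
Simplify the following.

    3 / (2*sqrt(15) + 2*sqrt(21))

(-sqrt(15) + sqrt(21))/4

Multiply numerator and denominator by -2*sqrt(15) + 2*sqrt(21).
Denominator becomes 24; numerator becomes -6*sqrt(15) + 6*sqrt(21).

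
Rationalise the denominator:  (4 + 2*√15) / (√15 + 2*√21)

(-30 - 4*√15 + 8*√21 + 12*√35)/69

Multiply numerator and denominator by -2*√21 + √15.
Denominator becomes -69; numerator becomes -12*√35 - 8*√21 + 4*√15 + 30.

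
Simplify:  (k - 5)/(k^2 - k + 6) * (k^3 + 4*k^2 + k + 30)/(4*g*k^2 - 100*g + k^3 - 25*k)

1/(4*g + k)

Factor: k^3 + 4*k^2 + k + 30 = (k^2 - k + 6)*(k + 5);  4*g*k^2 - 100*g + k^3 - 25*k = (k + 5)*(k - 5)*(4*g + k)
Cancel the common factors (k^2 - k + 6), (k + 5), (k - 5).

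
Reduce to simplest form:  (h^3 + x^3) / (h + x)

Factor as (a+b)(a^2-ab+b^2) with a=h, b=x.

h^2 - h*x + x^2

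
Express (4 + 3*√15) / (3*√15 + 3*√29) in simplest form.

(-45 - 4*√15 + 4*√29 + 3*√435)/42

Multiply numerator and denominator by -3*√29 + 3*√15.
Denominator becomes -126; numerator becomes -9*√435 - 12*√29 + 12*√15 + 135.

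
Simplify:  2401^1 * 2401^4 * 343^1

7^23

2401^1 = 7^4; 2401^4 = 7^16; 343^1 = 7^3
Combine exponents: 7^23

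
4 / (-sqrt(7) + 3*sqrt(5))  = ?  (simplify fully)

(2*sqrt(7) + 6*sqrt(5))/19

Multiply numerator and denominator by sqrt(7) + 3*sqrt(5).
Denominator becomes 38; numerator becomes 4*sqrt(7) + 12*sqrt(5).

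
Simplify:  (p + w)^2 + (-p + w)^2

2*p^2 + 2*w^2

Binomially expand both and collect terms in w, p.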